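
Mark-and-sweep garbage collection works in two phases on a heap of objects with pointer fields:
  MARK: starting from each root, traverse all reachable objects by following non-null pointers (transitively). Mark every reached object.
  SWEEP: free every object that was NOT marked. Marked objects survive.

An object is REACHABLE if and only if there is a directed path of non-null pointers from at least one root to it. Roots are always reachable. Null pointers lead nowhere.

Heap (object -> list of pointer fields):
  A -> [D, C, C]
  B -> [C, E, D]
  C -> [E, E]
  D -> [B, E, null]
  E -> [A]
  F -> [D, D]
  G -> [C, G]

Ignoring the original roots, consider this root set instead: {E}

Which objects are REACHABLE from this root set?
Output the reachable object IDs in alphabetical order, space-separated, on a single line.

Roots: E
Mark E: refs=A, marked=E
Mark A: refs=D C C, marked=A E
Mark D: refs=B E null, marked=A D E
Mark C: refs=E E, marked=A C D E
Mark B: refs=C E D, marked=A B C D E
Unmarked (collected): F G

Answer: A B C D E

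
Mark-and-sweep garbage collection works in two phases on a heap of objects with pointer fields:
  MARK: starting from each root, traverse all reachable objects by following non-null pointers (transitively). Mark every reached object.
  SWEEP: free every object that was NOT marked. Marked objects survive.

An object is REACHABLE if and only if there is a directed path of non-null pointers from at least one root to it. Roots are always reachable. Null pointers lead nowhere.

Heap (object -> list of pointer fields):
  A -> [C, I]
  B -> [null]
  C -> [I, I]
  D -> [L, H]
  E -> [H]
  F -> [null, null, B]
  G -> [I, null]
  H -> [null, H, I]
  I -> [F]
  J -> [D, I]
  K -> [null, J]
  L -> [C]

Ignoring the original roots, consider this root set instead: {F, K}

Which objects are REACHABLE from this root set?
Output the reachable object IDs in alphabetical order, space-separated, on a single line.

Roots: F K
Mark F: refs=null null B, marked=F
Mark K: refs=null J, marked=F K
Mark B: refs=null, marked=B F K
Mark J: refs=D I, marked=B F J K
Mark D: refs=L H, marked=B D F J K
Mark I: refs=F, marked=B D F I J K
Mark L: refs=C, marked=B D F I J K L
Mark H: refs=null H I, marked=B D F H I J K L
Mark C: refs=I I, marked=B C D F H I J K L
Unmarked (collected): A E G

Answer: B C D F H I J K L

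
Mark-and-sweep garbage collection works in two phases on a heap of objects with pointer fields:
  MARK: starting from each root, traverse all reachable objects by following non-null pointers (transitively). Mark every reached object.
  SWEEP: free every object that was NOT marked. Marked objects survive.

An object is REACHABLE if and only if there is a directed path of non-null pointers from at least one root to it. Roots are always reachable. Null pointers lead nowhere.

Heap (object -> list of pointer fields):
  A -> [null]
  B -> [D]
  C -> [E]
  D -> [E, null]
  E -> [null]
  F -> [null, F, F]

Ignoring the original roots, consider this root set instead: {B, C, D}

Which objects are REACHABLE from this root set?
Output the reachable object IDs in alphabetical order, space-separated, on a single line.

Roots: B C D
Mark B: refs=D, marked=B
Mark C: refs=E, marked=B C
Mark D: refs=E null, marked=B C D
Mark E: refs=null, marked=B C D E
Unmarked (collected): A F

Answer: B C D E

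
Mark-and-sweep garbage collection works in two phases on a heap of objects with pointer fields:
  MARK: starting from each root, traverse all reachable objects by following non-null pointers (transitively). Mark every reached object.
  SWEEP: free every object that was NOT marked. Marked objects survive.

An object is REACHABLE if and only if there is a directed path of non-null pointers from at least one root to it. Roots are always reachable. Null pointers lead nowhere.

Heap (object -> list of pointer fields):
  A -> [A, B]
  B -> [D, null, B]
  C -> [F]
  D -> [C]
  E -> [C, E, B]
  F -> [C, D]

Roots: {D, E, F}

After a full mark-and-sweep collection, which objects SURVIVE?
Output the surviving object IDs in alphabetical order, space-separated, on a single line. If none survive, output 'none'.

Answer: B C D E F

Derivation:
Roots: D E F
Mark D: refs=C, marked=D
Mark E: refs=C E B, marked=D E
Mark F: refs=C D, marked=D E F
Mark C: refs=F, marked=C D E F
Mark B: refs=D null B, marked=B C D E F
Unmarked (collected): A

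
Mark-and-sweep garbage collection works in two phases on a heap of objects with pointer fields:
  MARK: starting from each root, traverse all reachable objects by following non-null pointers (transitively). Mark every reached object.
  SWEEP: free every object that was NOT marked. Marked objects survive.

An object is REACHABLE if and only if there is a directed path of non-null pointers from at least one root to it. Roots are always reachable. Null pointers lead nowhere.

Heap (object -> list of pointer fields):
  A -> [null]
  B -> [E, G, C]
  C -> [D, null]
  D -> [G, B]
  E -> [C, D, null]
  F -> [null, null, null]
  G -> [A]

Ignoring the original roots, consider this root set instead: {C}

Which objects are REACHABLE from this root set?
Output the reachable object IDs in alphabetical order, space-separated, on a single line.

Roots: C
Mark C: refs=D null, marked=C
Mark D: refs=G B, marked=C D
Mark G: refs=A, marked=C D G
Mark B: refs=E G C, marked=B C D G
Mark A: refs=null, marked=A B C D G
Mark E: refs=C D null, marked=A B C D E G
Unmarked (collected): F

Answer: A B C D E G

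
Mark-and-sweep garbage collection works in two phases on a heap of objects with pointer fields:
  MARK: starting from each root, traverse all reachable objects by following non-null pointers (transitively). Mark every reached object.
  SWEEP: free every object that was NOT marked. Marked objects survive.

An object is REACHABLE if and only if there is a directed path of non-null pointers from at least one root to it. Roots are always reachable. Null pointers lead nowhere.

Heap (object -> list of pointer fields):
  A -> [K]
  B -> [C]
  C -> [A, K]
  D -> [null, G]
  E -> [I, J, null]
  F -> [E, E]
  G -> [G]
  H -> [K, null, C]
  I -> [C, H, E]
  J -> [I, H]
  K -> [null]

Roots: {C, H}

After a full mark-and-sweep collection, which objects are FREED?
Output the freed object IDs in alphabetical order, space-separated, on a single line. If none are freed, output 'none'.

Roots: C H
Mark C: refs=A K, marked=C
Mark H: refs=K null C, marked=C H
Mark A: refs=K, marked=A C H
Mark K: refs=null, marked=A C H K
Unmarked (collected): B D E F G I J

Answer: B D E F G I J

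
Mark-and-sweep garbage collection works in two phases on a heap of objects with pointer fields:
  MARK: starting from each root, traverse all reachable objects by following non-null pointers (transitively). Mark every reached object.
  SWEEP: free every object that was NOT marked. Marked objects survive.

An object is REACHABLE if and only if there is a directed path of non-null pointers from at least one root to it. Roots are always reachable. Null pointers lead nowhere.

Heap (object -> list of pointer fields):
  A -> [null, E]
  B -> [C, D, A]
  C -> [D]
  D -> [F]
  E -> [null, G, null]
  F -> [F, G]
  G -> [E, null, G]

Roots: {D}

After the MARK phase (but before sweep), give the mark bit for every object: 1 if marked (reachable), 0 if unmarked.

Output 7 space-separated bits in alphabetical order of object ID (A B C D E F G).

Answer: 0 0 0 1 1 1 1

Derivation:
Roots: D
Mark D: refs=F, marked=D
Mark F: refs=F G, marked=D F
Mark G: refs=E null G, marked=D F G
Mark E: refs=null G null, marked=D E F G
Unmarked (collected): A B C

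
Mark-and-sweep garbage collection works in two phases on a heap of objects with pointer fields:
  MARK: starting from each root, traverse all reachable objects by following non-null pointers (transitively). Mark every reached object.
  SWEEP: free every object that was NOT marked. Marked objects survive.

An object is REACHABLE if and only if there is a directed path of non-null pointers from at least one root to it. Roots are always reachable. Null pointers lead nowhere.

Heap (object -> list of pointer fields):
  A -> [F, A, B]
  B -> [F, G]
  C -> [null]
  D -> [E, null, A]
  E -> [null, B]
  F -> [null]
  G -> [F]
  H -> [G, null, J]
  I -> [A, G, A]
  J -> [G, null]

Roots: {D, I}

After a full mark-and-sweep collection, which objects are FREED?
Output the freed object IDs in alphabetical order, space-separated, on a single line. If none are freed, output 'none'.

Roots: D I
Mark D: refs=E null A, marked=D
Mark I: refs=A G A, marked=D I
Mark E: refs=null B, marked=D E I
Mark A: refs=F A B, marked=A D E I
Mark G: refs=F, marked=A D E G I
Mark B: refs=F G, marked=A B D E G I
Mark F: refs=null, marked=A B D E F G I
Unmarked (collected): C H J

Answer: C H J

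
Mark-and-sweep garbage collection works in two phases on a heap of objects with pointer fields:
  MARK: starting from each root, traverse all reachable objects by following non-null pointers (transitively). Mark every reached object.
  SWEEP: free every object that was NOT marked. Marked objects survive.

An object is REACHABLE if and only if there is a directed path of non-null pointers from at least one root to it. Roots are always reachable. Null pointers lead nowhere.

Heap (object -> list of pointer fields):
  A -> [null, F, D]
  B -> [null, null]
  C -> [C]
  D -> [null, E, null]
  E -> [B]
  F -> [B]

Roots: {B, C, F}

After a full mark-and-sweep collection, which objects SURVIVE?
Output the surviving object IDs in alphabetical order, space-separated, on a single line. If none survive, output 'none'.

Answer: B C F

Derivation:
Roots: B C F
Mark B: refs=null null, marked=B
Mark C: refs=C, marked=B C
Mark F: refs=B, marked=B C F
Unmarked (collected): A D E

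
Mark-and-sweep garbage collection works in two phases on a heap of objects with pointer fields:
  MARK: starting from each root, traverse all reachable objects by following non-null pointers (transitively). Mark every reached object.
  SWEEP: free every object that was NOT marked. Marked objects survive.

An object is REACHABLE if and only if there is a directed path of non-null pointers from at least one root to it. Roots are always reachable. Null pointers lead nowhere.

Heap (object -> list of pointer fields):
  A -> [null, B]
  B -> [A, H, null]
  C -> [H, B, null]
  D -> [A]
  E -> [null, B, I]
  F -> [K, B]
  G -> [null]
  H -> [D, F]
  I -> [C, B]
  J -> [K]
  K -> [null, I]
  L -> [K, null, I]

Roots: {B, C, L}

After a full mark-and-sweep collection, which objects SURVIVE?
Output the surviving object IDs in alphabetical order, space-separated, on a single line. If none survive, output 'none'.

Answer: A B C D F H I K L

Derivation:
Roots: B C L
Mark B: refs=A H null, marked=B
Mark C: refs=H B null, marked=B C
Mark L: refs=K null I, marked=B C L
Mark A: refs=null B, marked=A B C L
Mark H: refs=D F, marked=A B C H L
Mark K: refs=null I, marked=A B C H K L
Mark I: refs=C B, marked=A B C H I K L
Mark D: refs=A, marked=A B C D H I K L
Mark F: refs=K B, marked=A B C D F H I K L
Unmarked (collected): E G J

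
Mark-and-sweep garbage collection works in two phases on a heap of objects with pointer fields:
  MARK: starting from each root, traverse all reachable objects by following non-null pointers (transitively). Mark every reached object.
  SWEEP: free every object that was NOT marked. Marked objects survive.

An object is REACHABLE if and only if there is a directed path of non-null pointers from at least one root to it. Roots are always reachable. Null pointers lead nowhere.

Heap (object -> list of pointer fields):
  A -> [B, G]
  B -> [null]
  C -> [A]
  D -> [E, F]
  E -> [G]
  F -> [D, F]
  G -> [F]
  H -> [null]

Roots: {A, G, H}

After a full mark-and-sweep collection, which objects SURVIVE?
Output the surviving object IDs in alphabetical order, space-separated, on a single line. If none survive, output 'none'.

Roots: A G H
Mark A: refs=B G, marked=A
Mark G: refs=F, marked=A G
Mark H: refs=null, marked=A G H
Mark B: refs=null, marked=A B G H
Mark F: refs=D F, marked=A B F G H
Mark D: refs=E F, marked=A B D F G H
Mark E: refs=G, marked=A B D E F G H
Unmarked (collected): C

Answer: A B D E F G H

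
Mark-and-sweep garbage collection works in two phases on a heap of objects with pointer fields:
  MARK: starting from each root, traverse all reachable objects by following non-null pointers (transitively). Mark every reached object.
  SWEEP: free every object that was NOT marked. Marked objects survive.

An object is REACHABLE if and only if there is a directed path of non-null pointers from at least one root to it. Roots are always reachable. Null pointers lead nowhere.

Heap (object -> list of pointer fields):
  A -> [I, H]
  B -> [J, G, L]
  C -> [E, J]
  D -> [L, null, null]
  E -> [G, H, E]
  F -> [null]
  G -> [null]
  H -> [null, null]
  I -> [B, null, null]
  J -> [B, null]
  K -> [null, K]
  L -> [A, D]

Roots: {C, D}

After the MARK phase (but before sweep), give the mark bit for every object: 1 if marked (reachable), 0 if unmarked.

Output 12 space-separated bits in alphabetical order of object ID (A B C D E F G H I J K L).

Roots: C D
Mark C: refs=E J, marked=C
Mark D: refs=L null null, marked=C D
Mark E: refs=G H E, marked=C D E
Mark J: refs=B null, marked=C D E J
Mark L: refs=A D, marked=C D E J L
Mark G: refs=null, marked=C D E G J L
Mark H: refs=null null, marked=C D E G H J L
Mark B: refs=J G L, marked=B C D E G H J L
Mark A: refs=I H, marked=A B C D E G H J L
Mark I: refs=B null null, marked=A B C D E G H I J L
Unmarked (collected): F K

Answer: 1 1 1 1 1 0 1 1 1 1 0 1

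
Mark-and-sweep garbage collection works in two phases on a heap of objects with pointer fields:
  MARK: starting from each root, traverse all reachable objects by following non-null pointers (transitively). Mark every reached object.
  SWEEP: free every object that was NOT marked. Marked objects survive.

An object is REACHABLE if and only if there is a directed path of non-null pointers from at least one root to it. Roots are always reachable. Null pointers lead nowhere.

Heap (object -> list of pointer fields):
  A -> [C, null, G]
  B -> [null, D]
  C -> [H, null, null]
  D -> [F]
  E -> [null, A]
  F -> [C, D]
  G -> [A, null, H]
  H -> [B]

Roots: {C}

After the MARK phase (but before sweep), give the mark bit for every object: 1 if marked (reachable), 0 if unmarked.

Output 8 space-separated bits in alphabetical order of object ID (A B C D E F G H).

Answer: 0 1 1 1 0 1 0 1

Derivation:
Roots: C
Mark C: refs=H null null, marked=C
Mark H: refs=B, marked=C H
Mark B: refs=null D, marked=B C H
Mark D: refs=F, marked=B C D H
Mark F: refs=C D, marked=B C D F H
Unmarked (collected): A E G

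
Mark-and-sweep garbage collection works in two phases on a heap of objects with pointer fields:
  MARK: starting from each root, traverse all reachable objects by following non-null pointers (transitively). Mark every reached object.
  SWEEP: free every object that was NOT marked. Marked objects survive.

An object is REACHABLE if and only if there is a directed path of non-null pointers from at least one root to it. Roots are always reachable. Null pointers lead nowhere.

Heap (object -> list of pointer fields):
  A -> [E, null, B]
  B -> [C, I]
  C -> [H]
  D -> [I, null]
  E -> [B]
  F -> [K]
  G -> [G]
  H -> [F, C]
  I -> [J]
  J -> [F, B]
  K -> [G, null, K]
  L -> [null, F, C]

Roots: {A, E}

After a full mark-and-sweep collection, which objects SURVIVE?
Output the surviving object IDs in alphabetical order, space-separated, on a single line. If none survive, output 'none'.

Roots: A E
Mark A: refs=E null B, marked=A
Mark E: refs=B, marked=A E
Mark B: refs=C I, marked=A B E
Mark C: refs=H, marked=A B C E
Mark I: refs=J, marked=A B C E I
Mark H: refs=F C, marked=A B C E H I
Mark J: refs=F B, marked=A B C E H I J
Mark F: refs=K, marked=A B C E F H I J
Mark K: refs=G null K, marked=A B C E F H I J K
Mark G: refs=G, marked=A B C E F G H I J K
Unmarked (collected): D L

Answer: A B C E F G H I J K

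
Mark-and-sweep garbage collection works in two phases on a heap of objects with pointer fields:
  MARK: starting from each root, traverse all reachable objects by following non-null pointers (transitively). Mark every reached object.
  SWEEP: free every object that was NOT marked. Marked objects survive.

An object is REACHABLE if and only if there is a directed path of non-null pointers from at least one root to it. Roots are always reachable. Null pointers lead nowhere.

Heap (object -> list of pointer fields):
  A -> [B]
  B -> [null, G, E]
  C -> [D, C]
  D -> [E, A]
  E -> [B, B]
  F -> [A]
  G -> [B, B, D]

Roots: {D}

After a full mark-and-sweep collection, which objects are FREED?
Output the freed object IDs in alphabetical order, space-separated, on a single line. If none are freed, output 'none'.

Answer: C F

Derivation:
Roots: D
Mark D: refs=E A, marked=D
Mark E: refs=B B, marked=D E
Mark A: refs=B, marked=A D E
Mark B: refs=null G E, marked=A B D E
Mark G: refs=B B D, marked=A B D E G
Unmarked (collected): C F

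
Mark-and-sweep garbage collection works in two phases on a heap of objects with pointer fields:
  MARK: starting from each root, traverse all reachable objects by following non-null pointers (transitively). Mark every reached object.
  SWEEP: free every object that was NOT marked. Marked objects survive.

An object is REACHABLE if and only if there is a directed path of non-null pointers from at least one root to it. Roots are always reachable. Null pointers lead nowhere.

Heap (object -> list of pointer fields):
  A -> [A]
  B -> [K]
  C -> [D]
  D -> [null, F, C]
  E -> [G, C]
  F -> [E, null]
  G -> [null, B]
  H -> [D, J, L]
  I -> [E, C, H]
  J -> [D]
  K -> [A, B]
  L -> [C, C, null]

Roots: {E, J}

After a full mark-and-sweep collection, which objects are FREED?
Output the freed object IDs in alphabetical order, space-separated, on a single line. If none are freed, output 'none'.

Roots: E J
Mark E: refs=G C, marked=E
Mark J: refs=D, marked=E J
Mark G: refs=null B, marked=E G J
Mark C: refs=D, marked=C E G J
Mark D: refs=null F C, marked=C D E G J
Mark B: refs=K, marked=B C D E G J
Mark F: refs=E null, marked=B C D E F G J
Mark K: refs=A B, marked=B C D E F G J K
Mark A: refs=A, marked=A B C D E F G J K
Unmarked (collected): H I L

Answer: H I L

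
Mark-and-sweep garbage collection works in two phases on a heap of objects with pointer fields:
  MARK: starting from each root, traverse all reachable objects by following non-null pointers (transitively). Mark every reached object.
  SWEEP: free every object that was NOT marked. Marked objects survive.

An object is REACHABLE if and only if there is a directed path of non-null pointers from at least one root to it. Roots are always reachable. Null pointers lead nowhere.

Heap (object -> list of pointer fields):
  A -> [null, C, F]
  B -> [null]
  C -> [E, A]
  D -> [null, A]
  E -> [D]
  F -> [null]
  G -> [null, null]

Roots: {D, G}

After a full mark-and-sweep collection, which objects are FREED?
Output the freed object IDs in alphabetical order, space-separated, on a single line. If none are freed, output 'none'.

Roots: D G
Mark D: refs=null A, marked=D
Mark G: refs=null null, marked=D G
Mark A: refs=null C F, marked=A D G
Mark C: refs=E A, marked=A C D G
Mark F: refs=null, marked=A C D F G
Mark E: refs=D, marked=A C D E F G
Unmarked (collected): B

Answer: B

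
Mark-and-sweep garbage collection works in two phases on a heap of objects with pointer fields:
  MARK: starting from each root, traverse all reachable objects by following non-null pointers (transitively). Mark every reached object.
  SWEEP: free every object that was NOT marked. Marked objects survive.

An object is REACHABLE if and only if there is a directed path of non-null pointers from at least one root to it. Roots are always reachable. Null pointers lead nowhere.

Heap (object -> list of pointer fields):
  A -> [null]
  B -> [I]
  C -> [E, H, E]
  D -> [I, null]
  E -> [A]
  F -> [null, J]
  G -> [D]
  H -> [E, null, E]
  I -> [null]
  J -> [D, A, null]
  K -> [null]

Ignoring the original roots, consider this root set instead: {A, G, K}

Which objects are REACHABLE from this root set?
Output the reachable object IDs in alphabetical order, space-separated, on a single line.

Roots: A G K
Mark A: refs=null, marked=A
Mark G: refs=D, marked=A G
Mark K: refs=null, marked=A G K
Mark D: refs=I null, marked=A D G K
Mark I: refs=null, marked=A D G I K
Unmarked (collected): B C E F H J

Answer: A D G I K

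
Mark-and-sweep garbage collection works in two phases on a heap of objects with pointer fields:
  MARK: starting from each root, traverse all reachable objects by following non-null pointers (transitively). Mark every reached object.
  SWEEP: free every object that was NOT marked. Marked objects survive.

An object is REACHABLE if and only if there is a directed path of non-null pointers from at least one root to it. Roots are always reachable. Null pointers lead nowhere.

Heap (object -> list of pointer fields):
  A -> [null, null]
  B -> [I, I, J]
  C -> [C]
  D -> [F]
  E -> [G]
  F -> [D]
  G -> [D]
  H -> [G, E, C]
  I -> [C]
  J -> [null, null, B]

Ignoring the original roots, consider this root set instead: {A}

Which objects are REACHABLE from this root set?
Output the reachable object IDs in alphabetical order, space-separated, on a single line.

Roots: A
Mark A: refs=null null, marked=A
Unmarked (collected): B C D E F G H I J

Answer: A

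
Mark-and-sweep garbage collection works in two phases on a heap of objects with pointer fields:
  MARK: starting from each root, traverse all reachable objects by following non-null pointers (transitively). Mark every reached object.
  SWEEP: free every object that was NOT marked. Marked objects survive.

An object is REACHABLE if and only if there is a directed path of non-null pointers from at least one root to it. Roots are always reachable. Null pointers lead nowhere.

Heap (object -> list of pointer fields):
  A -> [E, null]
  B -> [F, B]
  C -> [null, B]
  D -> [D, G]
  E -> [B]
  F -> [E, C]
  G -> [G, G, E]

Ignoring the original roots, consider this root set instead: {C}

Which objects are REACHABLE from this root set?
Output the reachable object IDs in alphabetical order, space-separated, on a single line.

Roots: C
Mark C: refs=null B, marked=C
Mark B: refs=F B, marked=B C
Mark F: refs=E C, marked=B C F
Mark E: refs=B, marked=B C E F
Unmarked (collected): A D G

Answer: B C E F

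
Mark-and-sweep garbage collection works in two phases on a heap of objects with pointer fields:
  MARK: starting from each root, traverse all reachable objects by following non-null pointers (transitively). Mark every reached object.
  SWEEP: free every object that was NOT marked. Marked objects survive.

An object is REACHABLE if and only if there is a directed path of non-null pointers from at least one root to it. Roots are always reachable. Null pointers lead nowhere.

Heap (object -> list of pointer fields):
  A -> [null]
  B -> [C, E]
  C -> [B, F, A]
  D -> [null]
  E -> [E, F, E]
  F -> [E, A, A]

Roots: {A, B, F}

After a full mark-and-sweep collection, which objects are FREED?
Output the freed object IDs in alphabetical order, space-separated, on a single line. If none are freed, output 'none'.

Roots: A B F
Mark A: refs=null, marked=A
Mark B: refs=C E, marked=A B
Mark F: refs=E A A, marked=A B F
Mark C: refs=B F A, marked=A B C F
Mark E: refs=E F E, marked=A B C E F
Unmarked (collected): D

Answer: D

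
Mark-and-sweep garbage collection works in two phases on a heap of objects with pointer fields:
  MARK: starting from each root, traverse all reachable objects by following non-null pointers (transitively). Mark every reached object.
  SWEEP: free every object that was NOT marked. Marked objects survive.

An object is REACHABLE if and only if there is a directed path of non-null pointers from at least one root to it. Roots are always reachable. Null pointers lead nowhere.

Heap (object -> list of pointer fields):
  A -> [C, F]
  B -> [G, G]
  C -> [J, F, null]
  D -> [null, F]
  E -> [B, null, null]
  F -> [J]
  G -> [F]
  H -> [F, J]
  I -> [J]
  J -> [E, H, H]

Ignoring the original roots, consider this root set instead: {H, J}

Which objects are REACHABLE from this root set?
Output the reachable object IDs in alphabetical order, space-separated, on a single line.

Roots: H J
Mark H: refs=F J, marked=H
Mark J: refs=E H H, marked=H J
Mark F: refs=J, marked=F H J
Mark E: refs=B null null, marked=E F H J
Mark B: refs=G G, marked=B E F H J
Mark G: refs=F, marked=B E F G H J
Unmarked (collected): A C D I

Answer: B E F G H J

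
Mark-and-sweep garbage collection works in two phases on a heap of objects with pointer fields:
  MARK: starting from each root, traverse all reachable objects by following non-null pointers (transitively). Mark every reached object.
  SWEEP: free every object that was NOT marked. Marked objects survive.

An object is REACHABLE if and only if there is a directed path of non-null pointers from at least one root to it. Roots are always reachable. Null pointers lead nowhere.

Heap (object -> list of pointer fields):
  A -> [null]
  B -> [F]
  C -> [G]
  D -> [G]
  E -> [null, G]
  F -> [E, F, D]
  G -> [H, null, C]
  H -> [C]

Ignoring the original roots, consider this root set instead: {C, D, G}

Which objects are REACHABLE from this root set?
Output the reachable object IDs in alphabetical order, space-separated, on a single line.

Answer: C D G H

Derivation:
Roots: C D G
Mark C: refs=G, marked=C
Mark D: refs=G, marked=C D
Mark G: refs=H null C, marked=C D G
Mark H: refs=C, marked=C D G H
Unmarked (collected): A B E F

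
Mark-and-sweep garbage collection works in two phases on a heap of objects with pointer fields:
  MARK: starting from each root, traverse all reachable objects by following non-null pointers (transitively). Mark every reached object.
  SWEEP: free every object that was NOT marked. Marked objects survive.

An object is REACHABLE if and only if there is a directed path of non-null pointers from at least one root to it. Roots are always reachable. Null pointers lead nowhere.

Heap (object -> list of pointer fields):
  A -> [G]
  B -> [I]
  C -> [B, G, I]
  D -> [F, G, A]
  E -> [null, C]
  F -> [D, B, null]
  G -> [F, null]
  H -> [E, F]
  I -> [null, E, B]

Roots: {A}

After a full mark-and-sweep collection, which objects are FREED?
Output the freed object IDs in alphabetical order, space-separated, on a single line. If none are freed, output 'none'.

Roots: A
Mark A: refs=G, marked=A
Mark G: refs=F null, marked=A G
Mark F: refs=D B null, marked=A F G
Mark D: refs=F G A, marked=A D F G
Mark B: refs=I, marked=A B D F G
Mark I: refs=null E B, marked=A B D F G I
Mark E: refs=null C, marked=A B D E F G I
Mark C: refs=B G I, marked=A B C D E F G I
Unmarked (collected): H

Answer: H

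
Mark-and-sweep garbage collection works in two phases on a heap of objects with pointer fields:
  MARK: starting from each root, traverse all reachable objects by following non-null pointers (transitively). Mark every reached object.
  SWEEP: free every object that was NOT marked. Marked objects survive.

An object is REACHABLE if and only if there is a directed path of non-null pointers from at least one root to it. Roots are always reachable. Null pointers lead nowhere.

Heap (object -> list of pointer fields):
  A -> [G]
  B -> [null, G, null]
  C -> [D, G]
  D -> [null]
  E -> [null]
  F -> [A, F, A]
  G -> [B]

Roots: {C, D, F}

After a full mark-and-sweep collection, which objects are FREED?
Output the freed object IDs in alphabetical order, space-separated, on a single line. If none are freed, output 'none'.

Roots: C D F
Mark C: refs=D G, marked=C
Mark D: refs=null, marked=C D
Mark F: refs=A F A, marked=C D F
Mark G: refs=B, marked=C D F G
Mark A: refs=G, marked=A C D F G
Mark B: refs=null G null, marked=A B C D F G
Unmarked (collected): E

Answer: E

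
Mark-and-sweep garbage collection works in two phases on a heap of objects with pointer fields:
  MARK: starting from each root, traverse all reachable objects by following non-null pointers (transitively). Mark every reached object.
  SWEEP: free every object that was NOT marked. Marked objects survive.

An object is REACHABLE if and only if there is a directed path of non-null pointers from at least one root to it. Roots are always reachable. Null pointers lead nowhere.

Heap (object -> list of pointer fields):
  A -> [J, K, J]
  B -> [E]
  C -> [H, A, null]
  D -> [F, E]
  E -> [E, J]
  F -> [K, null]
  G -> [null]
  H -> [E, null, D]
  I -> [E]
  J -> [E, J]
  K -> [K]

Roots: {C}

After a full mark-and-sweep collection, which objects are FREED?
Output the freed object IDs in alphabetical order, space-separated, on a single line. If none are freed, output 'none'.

Answer: B G I

Derivation:
Roots: C
Mark C: refs=H A null, marked=C
Mark H: refs=E null D, marked=C H
Mark A: refs=J K J, marked=A C H
Mark E: refs=E J, marked=A C E H
Mark D: refs=F E, marked=A C D E H
Mark J: refs=E J, marked=A C D E H J
Mark K: refs=K, marked=A C D E H J K
Mark F: refs=K null, marked=A C D E F H J K
Unmarked (collected): B G I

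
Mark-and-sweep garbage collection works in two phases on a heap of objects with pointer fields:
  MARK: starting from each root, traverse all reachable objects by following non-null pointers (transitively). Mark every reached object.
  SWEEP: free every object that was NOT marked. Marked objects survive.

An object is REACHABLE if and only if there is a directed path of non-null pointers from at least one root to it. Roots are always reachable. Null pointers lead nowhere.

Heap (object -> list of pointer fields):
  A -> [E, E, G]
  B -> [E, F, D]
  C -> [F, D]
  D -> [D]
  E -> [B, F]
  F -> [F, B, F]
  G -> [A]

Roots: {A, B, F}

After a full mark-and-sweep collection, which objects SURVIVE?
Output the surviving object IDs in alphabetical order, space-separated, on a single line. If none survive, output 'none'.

Roots: A B F
Mark A: refs=E E G, marked=A
Mark B: refs=E F D, marked=A B
Mark F: refs=F B F, marked=A B F
Mark E: refs=B F, marked=A B E F
Mark G: refs=A, marked=A B E F G
Mark D: refs=D, marked=A B D E F G
Unmarked (collected): C

Answer: A B D E F G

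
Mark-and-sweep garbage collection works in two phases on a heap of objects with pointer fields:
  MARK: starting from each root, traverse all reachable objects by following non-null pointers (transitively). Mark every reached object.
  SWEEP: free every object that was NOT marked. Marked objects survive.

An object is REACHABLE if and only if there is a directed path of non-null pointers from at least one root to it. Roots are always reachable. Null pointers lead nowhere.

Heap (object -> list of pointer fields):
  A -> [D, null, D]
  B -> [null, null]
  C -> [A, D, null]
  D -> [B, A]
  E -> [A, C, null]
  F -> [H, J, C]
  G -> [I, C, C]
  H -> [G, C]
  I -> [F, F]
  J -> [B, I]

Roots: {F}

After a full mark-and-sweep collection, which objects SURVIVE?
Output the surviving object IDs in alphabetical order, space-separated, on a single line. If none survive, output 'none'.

Roots: F
Mark F: refs=H J C, marked=F
Mark H: refs=G C, marked=F H
Mark J: refs=B I, marked=F H J
Mark C: refs=A D null, marked=C F H J
Mark G: refs=I C C, marked=C F G H J
Mark B: refs=null null, marked=B C F G H J
Mark I: refs=F F, marked=B C F G H I J
Mark A: refs=D null D, marked=A B C F G H I J
Mark D: refs=B A, marked=A B C D F G H I J
Unmarked (collected): E

Answer: A B C D F G H I J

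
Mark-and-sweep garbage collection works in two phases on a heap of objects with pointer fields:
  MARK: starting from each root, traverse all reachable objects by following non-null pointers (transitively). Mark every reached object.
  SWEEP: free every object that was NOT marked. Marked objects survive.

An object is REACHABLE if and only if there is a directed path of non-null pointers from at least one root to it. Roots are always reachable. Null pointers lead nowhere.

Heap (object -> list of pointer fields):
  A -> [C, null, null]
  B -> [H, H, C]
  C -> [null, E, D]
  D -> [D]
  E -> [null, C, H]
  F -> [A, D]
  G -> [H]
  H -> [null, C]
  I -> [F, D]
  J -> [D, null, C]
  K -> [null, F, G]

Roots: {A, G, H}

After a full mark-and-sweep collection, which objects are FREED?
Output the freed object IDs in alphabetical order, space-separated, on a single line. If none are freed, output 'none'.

Answer: B F I J K

Derivation:
Roots: A G H
Mark A: refs=C null null, marked=A
Mark G: refs=H, marked=A G
Mark H: refs=null C, marked=A G H
Mark C: refs=null E D, marked=A C G H
Mark E: refs=null C H, marked=A C E G H
Mark D: refs=D, marked=A C D E G H
Unmarked (collected): B F I J K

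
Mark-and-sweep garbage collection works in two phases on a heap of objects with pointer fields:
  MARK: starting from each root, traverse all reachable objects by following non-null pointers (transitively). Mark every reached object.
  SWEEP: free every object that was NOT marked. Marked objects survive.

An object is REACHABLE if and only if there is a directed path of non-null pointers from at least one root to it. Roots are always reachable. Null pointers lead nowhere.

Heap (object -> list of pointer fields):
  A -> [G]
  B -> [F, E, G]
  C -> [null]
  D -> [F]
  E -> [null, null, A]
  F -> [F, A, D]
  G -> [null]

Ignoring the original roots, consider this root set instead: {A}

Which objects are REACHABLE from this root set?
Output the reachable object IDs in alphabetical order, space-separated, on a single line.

Answer: A G

Derivation:
Roots: A
Mark A: refs=G, marked=A
Mark G: refs=null, marked=A G
Unmarked (collected): B C D E F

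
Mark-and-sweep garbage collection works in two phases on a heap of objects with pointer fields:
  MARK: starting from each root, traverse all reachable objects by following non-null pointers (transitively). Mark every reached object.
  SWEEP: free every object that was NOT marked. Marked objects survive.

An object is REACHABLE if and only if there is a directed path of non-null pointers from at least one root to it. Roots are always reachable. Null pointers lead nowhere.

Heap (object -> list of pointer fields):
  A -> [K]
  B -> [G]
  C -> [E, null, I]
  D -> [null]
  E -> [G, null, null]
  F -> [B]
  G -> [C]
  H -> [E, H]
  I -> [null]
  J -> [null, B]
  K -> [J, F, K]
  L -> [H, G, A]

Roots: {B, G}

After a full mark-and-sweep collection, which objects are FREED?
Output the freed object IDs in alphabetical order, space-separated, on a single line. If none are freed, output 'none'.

Answer: A D F H J K L

Derivation:
Roots: B G
Mark B: refs=G, marked=B
Mark G: refs=C, marked=B G
Mark C: refs=E null I, marked=B C G
Mark E: refs=G null null, marked=B C E G
Mark I: refs=null, marked=B C E G I
Unmarked (collected): A D F H J K L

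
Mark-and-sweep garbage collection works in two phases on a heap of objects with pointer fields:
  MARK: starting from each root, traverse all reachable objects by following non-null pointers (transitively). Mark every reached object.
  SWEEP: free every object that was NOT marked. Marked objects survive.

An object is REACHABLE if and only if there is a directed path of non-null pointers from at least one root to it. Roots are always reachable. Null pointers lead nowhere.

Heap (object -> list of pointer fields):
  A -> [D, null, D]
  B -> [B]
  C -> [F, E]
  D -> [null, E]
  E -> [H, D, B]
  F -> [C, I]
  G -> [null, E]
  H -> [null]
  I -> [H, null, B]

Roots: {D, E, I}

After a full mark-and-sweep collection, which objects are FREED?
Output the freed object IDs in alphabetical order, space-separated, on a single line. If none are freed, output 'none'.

Roots: D E I
Mark D: refs=null E, marked=D
Mark E: refs=H D B, marked=D E
Mark I: refs=H null B, marked=D E I
Mark H: refs=null, marked=D E H I
Mark B: refs=B, marked=B D E H I
Unmarked (collected): A C F G

Answer: A C F G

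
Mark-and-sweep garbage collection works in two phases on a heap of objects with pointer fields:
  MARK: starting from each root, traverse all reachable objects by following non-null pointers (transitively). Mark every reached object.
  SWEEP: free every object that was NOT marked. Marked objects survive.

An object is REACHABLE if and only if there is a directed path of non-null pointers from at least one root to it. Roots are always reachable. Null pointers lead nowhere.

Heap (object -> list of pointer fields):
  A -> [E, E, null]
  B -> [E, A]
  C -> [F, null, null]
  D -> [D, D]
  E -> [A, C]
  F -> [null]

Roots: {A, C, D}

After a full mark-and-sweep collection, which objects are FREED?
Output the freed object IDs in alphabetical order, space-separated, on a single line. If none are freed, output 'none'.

Answer: B

Derivation:
Roots: A C D
Mark A: refs=E E null, marked=A
Mark C: refs=F null null, marked=A C
Mark D: refs=D D, marked=A C D
Mark E: refs=A C, marked=A C D E
Mark F: refs=null, marked=A C D E F
Unmarked (collected): B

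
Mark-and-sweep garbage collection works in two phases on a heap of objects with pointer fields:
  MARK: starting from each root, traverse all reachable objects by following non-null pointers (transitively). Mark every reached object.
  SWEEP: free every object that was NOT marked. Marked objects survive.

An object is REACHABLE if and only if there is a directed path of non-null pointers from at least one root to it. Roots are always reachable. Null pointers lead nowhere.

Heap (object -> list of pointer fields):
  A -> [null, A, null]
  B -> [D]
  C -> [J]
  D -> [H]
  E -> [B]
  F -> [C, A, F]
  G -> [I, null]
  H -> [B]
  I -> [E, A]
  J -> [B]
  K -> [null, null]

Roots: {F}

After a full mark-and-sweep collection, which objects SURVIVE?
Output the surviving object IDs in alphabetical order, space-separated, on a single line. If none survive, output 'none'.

Roots: F
Mark F: refs=C A F, marked=F
Mark C: refs=J, marked=C F
Mark A: refs=null A null, marked=A C F
Mark J: refs=B, marked=A C F J
Mark B: refs=D, marked=A B C F J
Mark D: refs=H, marked=A B C D F J
Mark H: refs=B, marked=A B C D F H J
Unmarked (collected): E G I K

Answer: A B C D F H J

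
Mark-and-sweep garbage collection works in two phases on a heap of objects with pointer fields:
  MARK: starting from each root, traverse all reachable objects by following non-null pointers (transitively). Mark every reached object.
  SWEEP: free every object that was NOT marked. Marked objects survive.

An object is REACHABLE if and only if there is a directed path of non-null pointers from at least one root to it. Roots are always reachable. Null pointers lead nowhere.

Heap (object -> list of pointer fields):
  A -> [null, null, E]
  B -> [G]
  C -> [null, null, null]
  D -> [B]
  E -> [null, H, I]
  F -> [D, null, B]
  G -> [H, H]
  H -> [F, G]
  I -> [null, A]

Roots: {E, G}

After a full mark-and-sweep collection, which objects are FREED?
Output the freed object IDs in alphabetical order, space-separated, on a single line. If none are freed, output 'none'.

Answer: C

Derivation:
Roots: E G
Mark E: refs=null H I, marked=E
Mark G: refs=H H, marked=E G
Mark H: refs=F G, marked=E G H
Mark I: refs=null A, marked=E G H I
Mark F: refs=D null B, marked=E F G H I
Mark A: refs=null null E, marked=A E F G H I
Mark D: refs=B, marked=A D E F G H I
Mark B: refs=G, marked=A B D E F G H I
Unmarked (collected): C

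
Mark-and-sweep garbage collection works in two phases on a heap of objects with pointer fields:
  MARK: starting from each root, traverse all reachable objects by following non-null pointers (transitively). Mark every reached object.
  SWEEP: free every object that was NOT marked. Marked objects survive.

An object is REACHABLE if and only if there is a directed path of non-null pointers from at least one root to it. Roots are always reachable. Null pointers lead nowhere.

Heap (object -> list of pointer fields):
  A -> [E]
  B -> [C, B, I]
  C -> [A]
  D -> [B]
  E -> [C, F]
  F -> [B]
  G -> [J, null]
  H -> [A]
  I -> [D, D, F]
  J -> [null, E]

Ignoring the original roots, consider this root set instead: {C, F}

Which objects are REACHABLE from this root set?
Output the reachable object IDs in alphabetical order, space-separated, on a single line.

Answer: A B C D E F I

Derivation:
Roots: C F
Mark C: refs=A, marked=C
Mark F: refs=B, marked=C F
Mark A: refs=E, marked=A C F
Mark B: refs=C B I, marked=A B C F
Mark E: refs=C F, marked=A B C E F
Mark I: refs=D D F, marked=A B C E F I
Mark D: refs=B, marked=A B C D E F I
Unmarked (collected): G H J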